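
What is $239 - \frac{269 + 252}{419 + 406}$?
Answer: $\frac{196654}{825} \approx 238.37$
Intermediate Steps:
$239 - \frac{269 + 252}{419 + 406} = 239 - \frac{521}{825} = \frac{196654}{825}$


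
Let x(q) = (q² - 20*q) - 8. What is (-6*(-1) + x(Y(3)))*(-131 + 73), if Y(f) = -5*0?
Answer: 116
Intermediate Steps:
Y(f) = 0
x(q) = -8 + q² - 20*q
(-6*(-1) + x(Y(3)))*(-131 + 73) = (-6*(-1) + (-8 + 0² - 20*0))*(-131 + 73) = (6 + (-8 + 0 + 0))*(-58) = (6 - 8)*(-58) = -2*(-58) = 116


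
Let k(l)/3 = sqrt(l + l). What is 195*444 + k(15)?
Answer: 86580 + 3*sqrt(30) ≈ 86596.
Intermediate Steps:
k(l) = 3*sqrt(2)*sqrt(l) (k(l) = 3*sqrt(l + l) = 3*sqrt(2*l) = 3*(sqrt(2)*sqrt(l)) = 3*sqrt(2)*sqrt(l))
195*444 + k(15) = 195*444 + 3*sqrt(2)*sqrt(15) = 86580 + 3*sqrt(30)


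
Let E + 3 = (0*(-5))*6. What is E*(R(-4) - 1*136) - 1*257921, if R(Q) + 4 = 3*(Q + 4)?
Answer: -257501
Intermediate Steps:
E = -3 (E = -3 + (0*(-5))*6 = -3 + 0*6 = -3 + 0 = -3)
R(Q) = 8 + 3*Q (R(Q) = -4 + 3*(Q + 4) = -4 + 3*(4 + Q) = -4 + (12 + 3*Q) = 8 + 3*Q)
E*(R(-4) - 1*136) - 1*257921 = -3*((8 + 3*(-4)) - 1*136) - 1*257921 = -3*((8 - 12) - 136) - 257921 = -3*(-4 - 136) - 257921 = -3*(-140) - 257921 = 420 - 257921 = -257501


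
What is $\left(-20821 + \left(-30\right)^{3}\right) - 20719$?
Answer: $-68540$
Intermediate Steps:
$\left(-20821 + \left(-30\right)^{3}\right) - 20719 = \left(-20821 - 27000\right) - 20719 = -47821 - 20719 = -68540$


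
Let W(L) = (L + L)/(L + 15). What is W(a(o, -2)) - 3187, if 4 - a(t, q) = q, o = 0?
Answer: -22305/7 ≈ -3186.4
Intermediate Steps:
a(t, q) = 4 - q
W(L) = 2*L/(15 + L) (W(L) = (2*L)/(15 + L) = 2*L/(15 + L))
W(a(o, -2)) - 3187 = 2*(4 - 1*(-2))/(15 + (4 - 1*(-2))) - 3187 = 2*(4 + 2)/(15 + (4 + 2)) - 3187 = 2*6/(15 + 6) - 3187 = 2*6/21 - 3187 = 2*6*(1/21) - 3187 = 4/7 - 3187 = -22305/7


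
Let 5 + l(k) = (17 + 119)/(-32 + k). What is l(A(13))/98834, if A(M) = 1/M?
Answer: -3843/41016110 ≈ -9.3695e-5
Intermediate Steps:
l(k) = -5 + 136/(-32 + k) (l(k) = -5 + (17 + 119)/(-32 + k) = -5 + 136/(-32 + k))
l(A(13))/98834 = ((296 - 5/13)/(-32 + 1/13))/98834 = ((296 - 5*1/13)/(-32 + 1/13))*(1/98834) = ((296 - 5/13)/(-415/13))*(1/98834) = -13/415*3843/13*(1/98834) = -3843/415*1/98834 = -3843/41016110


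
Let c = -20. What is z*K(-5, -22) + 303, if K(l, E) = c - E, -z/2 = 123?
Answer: -189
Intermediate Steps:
z = -246 (z = -2*123 = -246)
K(l, E) = -20 - E
z*K(-5, -22) + 303 = -246*(-20 - 1*(-22)) + 303 = -246*(-20 + 22) + 303 = -246*2 + 303 = -492 + 303 = -189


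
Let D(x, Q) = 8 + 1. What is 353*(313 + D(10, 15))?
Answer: 113666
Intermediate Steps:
D(x, Q) = 9
353*(313 + D(10, 15)) = 353*(313 + 9) = 353*322 = 113666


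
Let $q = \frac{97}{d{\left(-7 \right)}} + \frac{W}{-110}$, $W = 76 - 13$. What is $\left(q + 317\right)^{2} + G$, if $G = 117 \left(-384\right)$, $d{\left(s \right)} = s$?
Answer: $\frac{27641403241}{592900} \approx 46621.0$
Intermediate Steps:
$W = 63$ ($W = 76 - 13 = 63$)
$G = -44928$
$q = - \frac{11111}{770}$ ($q = \frac{97}{-7} + \frac{63}{-110} = 97 \left(- \frac{1}{7}\right) + 63 \left(- \frac{1}{110}\right) = - \frac{97}{7} - \frac{63}{110} = - \frac{11111}{770} \approx -14.43$)
$\left(q + 317\right)^{2} + G = \left(- \frac{11111}{770} + 317\right)^{2} - 44928 = \left(\frac{232979}{770}\right)^{2} - 44928 = \frac{54279214441}{592900} - 44928 = \frac{27641403241}{592900}$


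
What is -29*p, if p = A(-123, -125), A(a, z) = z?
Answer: 3625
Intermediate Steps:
p = -125
-29*p = -29*(-125) = 3625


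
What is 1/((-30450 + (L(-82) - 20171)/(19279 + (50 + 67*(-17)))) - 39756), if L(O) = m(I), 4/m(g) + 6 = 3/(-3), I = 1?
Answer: -127330/8939471181 ≈ -1.4244e-5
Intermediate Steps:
m(g) = -4/7 (m(g) = 4/(-6 + 3/(-3)) = 4/(-6 + 3*(-⅓)) = 4/(-6 - 1) = 4/(-7) = 4*(-⅐) = -4/7)
L(O) = -4/7
1/((-30450 + (L(-82) - 20171)/(19279 + (50 + 67*(-17)))) - 39756) = 1/((-30450 + (-4/7 - 20171)/(19279 + (50 + 67*(-17)))) - 39756) = 1/((-30450 - 141201/(7*(19279 + (50 - 1139)))) - 39756) = 1/((-30450 - 141201/(7*(19279 - 1089))) - 39756) = 1/((-30450 - 141201/7/18190) - 39756) = 1/((-30450 - 141201/7*1/18190) - 39756) = 1/((-30450 - 141201/127330) - 39756) = 1/(-3877339701/127330 - 39756) = 1/(-8939471181/127330) = -127330/8939471181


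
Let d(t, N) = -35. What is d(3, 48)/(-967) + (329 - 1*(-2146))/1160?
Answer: 486785/224344 ≈ 2.1698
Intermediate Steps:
d(3, 48)/(-967) + (329 - 1*(-2146))/1160 = -35/(-967) + (329 - 1*(-2146))/1160 = -35*(-1/967) + (329 + 2146)*(1/1160) = 35/967 + 2475*(1/1160) = 35/967 + 495/232 = 486785/224344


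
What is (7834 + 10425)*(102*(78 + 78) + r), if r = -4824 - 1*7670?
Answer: 62409262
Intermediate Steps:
r = -12494 (r = -4824 - 7670 = -12494)
(7834 + 10425)*(102*(78 + 78) + r) = (7834 + 10425)*(102*(78 + 78) - 12494) = 18259*(102*156 - 12494) = 18259*(15912 - 12494) = 18259*3418 = 62409262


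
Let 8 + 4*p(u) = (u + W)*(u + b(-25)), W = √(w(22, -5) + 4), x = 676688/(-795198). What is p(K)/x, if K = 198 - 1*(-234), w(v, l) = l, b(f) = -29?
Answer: -8652151839/169172 - 160232397*I/1353376 ≈ -51144.0 - 118.39*I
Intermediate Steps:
x = -338344/397599 (x = 676688*(-1/795198) = -338344/397599 ≈ -0.85097)
W = I (W = √(-5 + 4) = √(-1) = I ≈ 1.0*I)
K = 432 (K = 198 + 234 = 432)
p(u) = -2 + (-29 + u)*(I + u)/4 (p(u) = -2 + ((u + I)*(u - 29))/4 = -2 + ((I + u)*(-29 + u))/4 = -2 + ((-29 + u)*(I + u))/4 = -2 + (-29 + u)*(I + u)/4)
p(K)/x = (-2 - 29*I/4 + (¼)*432² + (¼)*432*(-29 + I))/(-338344/397599) = (-2 - 29*I/4 + (¼)*186624 + (-3132 + 108*I))*(-397599/338344) = (-2 - 29*I/4 + 46656 + (-3132 + 108*I))*(-397599/338344) = (43522 + 403*I/4)*(-397599/338344) = -8652151839/169172 - 160232397*I/1353376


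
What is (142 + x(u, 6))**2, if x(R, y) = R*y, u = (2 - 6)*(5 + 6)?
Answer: 14884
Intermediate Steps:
u = -44 (u = -4*11 = -44)
(142 + x(u, 6))**2 = (142 - 44*6)**2 = (142 - 264)**2 = (-122)**2 = 14884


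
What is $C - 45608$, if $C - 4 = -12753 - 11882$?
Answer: $-70239$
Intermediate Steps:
$C = -24631$ ($C = 4 - 24635 = -24631$)
$C - 45608 = -24631 - 45608 = -70239$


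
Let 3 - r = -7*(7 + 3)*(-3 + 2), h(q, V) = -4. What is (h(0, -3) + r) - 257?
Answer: -328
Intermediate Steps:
r = -67 (r = 3 - (-7)*(7 + 3)*(-3 + 2) = 3 - (-7)*10*(-1) = 3 - (-7)*(-10) = 3 - 1*70 = 3 - 70 = -67)
(h(0, -3) + r) - 257 = (-4 - 67) - 257 = -71 - 257 = -328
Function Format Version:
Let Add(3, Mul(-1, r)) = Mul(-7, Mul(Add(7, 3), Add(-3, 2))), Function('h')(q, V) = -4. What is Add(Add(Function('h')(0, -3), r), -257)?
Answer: -328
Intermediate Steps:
r = -67 (r = Add(3, Mul(-1, Mul(-7, Mul(Add(7, 3), Add(-3, 2))))) = Add(3, Mul(-1, Mul(-7, Mul(10, -1)))) = Add(3, Mul(-1, Mul(-7, -10))) = Add(3, Mul(-1, 70)) = Add(3, -70) = -67)
Add(Add(Function('h')(0, -3), r), -257) = Add(Add(-4, -67), -257) = Add(-71, -257) = -328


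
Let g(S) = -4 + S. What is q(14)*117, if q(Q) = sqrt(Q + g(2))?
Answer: 234*sqrt(3) ≈ 405.30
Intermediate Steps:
q(Q) = sqrt(-2 + Q) (q(Q) = sqrt(Q + (-4 + 2)) = sqrt(Q - 2) = sqrt(-2 + Q))
q(14)*117 = sqrt(-2 + 14)*117 = sqrt(12)*117 = (2*sqrt(3))*117 = 234*sqrt(3)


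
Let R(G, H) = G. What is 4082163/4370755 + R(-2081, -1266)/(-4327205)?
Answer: 3534690337114/3782630577955 ≈ 0.93445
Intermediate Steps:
4082163/4370755 + R(-2081, -1266)/(-4327205) = 4082163/4370755 - 2081/(-4327205) = 4082163*(1/4370755) - 2081*(-1/4327205) = 4082163/4370755 + 2081/4327205 = 3534690337114/3782630577955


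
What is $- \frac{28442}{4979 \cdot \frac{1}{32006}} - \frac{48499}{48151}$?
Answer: $- \frac{3371754021921}{18441833} \approx -1.8283 \cdot 10^{5}$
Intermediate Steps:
$- \frac{28442}{4979 \cdot \frac{1}{32006}} - \frac{48499}{48151} = - \frac{28442}{\frac{383}{2462}} - \frac{48499}{48151} = \left(-28442\right) \frac{2462}{383} - \frac{48499}{48151} = - \frac{70024204}{383} - \frac{48499}{48151} = - \frac{3371754021921}{18441833}$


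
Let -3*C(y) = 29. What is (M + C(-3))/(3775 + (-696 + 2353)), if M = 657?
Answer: 971/8148 ≈ 0.11917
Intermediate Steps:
C(y) = -29/3 (C(y) = -1/3*29 = -29/3)
(M + C(-3))/(3775 + (-696 + 2353)) = (657 - 29/3)/(3775 + (-696 + 2353)) = 1942/(3*(3775 + 1657)) = (1942/3)/5432 = (1942/3)*(1/5432) = 971/8148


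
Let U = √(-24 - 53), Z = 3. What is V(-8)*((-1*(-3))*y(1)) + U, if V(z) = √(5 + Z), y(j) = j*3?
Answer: 18*√2 + I*√77 ≈ 25.456 + 8.775*I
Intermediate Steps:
y(j) = 3*j
V(z) = 2*√2 (V(z) = √(5 + 3) = √8 = 2*√2)
U = I*√77 (U = √(-77) = I*√77 ≈ 8.775*I)
V(-8)*((-1*(-3))*y(1)) + U = (2*√2)*((-1*(-3))*(3*1)) + I*√77 = (2*√2)*(3*3) + I*√77 = (2*√2)*9 + I*√77 = 18*√2 + I*√77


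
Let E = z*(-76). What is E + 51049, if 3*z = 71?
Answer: 147751/3 ≈ 49250.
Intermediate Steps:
z = 71/3 (z = (1/3)*71 = 71/3 ≈ 23.667)
E = -5396/3 (E = (71/3)*(-76) = -5396/3 ≈ -1798.7)
E + 51049 = -5396/3 + 51049 = 147751/3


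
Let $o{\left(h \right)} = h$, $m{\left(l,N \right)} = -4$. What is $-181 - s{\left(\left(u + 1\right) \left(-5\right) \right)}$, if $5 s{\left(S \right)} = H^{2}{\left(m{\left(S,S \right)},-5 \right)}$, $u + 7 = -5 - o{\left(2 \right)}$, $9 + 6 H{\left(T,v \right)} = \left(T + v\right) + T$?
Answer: $- \frac{8266}{45} \approx -183.69$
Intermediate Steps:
$H{\left(T,v \right)} = - \frac{3}{2} + \frac{T}{3} + \frac{v}{6}$ ($H{\left(T,v \right)} = - \frac{3}{2} + \frac{\left(T + v\right) + T}{6} = - \frac{3}{2} + \frac{v + 2 T}{6} = - \frac{3}{2} + \left(\frac{T}{3} + \frac{v}{6}\right) = - \frac{3}{2} + \frac{T}{3} + \frac{v}{6}$)
$u = -14$ ($u = -7 - 7 = -14$)
$s{\left(S \right)} = \frac{121}{45}$ ($s{\left(S \right)} = \frac{\left(- \frac{3}{2} + \frac{1}{3} \left(-4\right) + \frac{1}{6} \left(-5\right)\right)^{2}}{5} = \frac{\left(- \frac{3}{2} - \frac{4}{3} - \frac{5}{6}\right)^{2}}{5} = \frac{\left(- \frac{11}{3}\right)^{2}}{5} = \frac{1}{5} \cdot \frac{121}{9} = \frac{121}{45}$)
$-181 - s{\left(\left(u + 1\right) \left(-5\right) \right)} = -181 - \frac{121}{45} = - \frac{8266}{45}$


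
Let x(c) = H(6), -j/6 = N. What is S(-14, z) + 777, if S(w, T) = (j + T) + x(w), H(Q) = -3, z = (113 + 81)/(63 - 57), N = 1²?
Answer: 2401/3 ≈ 800.33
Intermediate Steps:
N = 1
j = -6 (j = -6*1 = -6)
z = 97/3 (z = 194/6 = 194*(⅙) = 97/3 ≈ 32.333)
x(c) = -3
S(w, T) = -9 + T (S(w, T) = (-6 + T) - 3 = -9 + T)
S(-14, z) + 777 = (-9 + 97/3) + 777 = 70/3 + 777 = 2401/3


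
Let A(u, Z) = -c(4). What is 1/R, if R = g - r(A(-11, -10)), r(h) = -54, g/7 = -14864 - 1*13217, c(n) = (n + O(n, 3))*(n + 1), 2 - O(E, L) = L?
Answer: -1/196513 ≈ -5.0887e-6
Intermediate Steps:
O(E, L) = 2 - L
c(n) = (1 + n)*(-1 + n) (c(n) = (n + (2 - 1*3))*(n + 1) = (n + (2 - 3))*(1 + n) = (n - 1)*(1 + n) = (-1 + n)*(1 + n) = (1 + n)*(-1 + n))
g = -196567 (g = 7*(-14864 - 1*13217) = 7*(-14864 - 13217) = 7*(-28081) = -196567)
A(u, Z) = -15 (A(u, Z) = -(-1 + 4²) = -(-1 + 16) = -1*15 = -15)
R = -196513 (R = -196567 - 1*(-54) = -196567 + 54 = -196513)
1/R = 1/(-196513) = -1/196513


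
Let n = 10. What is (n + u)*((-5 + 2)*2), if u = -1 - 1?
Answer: -48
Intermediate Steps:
u = -2
(n + u)*((-5 + 2)*2) = (10 - 2)*((-5 + 2)*2) = 8*(-3*2) = 8*(-6) = -48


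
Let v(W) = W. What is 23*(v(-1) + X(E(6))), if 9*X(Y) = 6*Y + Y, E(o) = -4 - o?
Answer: -1817/9 ≈ -201.89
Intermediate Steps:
X(Y) = 7*Y/9 (X(Y) = (6*Y + Y)/9 = (7*Y)/9 = 7*Y/9)
23*(v(-1) + X(E(6))) = 23*(-1 + 7*(-4 - 1*6)/9) = 23*(-1 + 7*(-4 - 6)/9) = 23*(-1 + (7/9)*(-10)) = 23*(-1 - 70/9) = 23*(-79/9) = -1817/9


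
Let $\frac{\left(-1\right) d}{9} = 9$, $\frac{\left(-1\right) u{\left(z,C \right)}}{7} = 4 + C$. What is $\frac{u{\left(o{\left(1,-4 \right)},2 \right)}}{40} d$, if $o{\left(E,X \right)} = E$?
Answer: $\frac{1701}{20} \approx 85.05$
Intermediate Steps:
$u{\left(z,C \right)} = -28 - 7 C$ ($u{\left(z,C \right)} = - 7 \left(4 + C\right) = -28 - 7 C$)
$d = -81$ ($d = \left(-9\right) 9 = -81$)
$\frac{u{\left(o{\left(1,-4 \right)},2 \right)}}{40} d = \frac{-28 - 14}{40} \left(-81\right) = \left(-28 - 14\right) \frac{1}{40} \left(-81\right) = \left(-42\right) \frac{1}{40} \left(-81\right) = \left(- \frac{21}{20}\right) \left(-81\right) = \frac{1701}{20}$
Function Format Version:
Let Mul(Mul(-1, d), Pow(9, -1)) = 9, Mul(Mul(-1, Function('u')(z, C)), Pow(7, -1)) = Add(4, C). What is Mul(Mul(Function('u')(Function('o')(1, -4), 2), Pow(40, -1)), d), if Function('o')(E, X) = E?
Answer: Rational(1701, 20) ≈ 85.050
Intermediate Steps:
Function('u')(z, C) = Add(-28, Mul(-7, C)) (Function('u')(z, C) = Mul(-7, Add(4, C)) = Add(-28, Mul(-7, C)))
d = -81 (d = Mul(-9, 9) = -81)
Mul(Mul(Function('u')(Function('o')(1, -4), 2), Pow(40, -1)), d) = Mul(Mul(Add(-28, Mul(-7, 2)), Pow(40, -1)), -81) = Mul(Mul(Add(-28, -14), Rational(1, 40)), -81) = Mul(Mul(-42, Rational(1, 40)), -81) = Mul(Rational(-21, 20), -81) = Rational(1701, 20)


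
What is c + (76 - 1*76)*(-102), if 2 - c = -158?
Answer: 160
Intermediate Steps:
c = 160 (c = 2 - 1*(-158) = 2 + 158 = 160)
c + (76 - 1*76)*(-102) = 160 + (76 - 1*76)*(-102) = 160 + (76 - 76)*(-102) = 160 + 0*(-102) = 160 + 0 = 160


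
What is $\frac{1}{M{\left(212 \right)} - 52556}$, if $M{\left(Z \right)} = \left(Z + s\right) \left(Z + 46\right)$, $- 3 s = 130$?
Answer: $- \frac{1}{9040} \approx -0.00011062$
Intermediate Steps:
$s = - \frac{130}{3}$ ($s = \left(- \frac{1}{3}\right) 130 = - \frac{130}{3} \approx -43.333$)
$M{\left(Z \right)} = \left(46 + Z\right) \left(- \frac{130}{3} + Z\right)$ ($M{\left(Z \right)} = \left(Z - \frac{130}{3}\right) \left(Z + 46\right) = \left(- \frac{130}{3} + Z\right) \left(46 + Z\right) = \left(46 + Z\right) \left(- \frac{130}{3} + Z\right)$)
$\frac{1}{M{\left(212 \right)} - 52556} = \frac{1}{\left(- \frac{5980}{3} + 212^{2} + \frac{8}{3} \cdot 212\right) - 52556} = \frac{1}{\left(- \frac{5980}{3} + 44944 + \frac{1696}{3}\right) - 52556} = \frac{1}{43516 - 52556} = \frac{1}{-9040} = - \frac{1}{9040}$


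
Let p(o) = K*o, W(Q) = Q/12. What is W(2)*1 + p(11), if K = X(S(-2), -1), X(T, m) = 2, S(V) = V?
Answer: 133/6 ≈ 22.167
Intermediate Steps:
W(Q) = Q/12 (W(Q) = Q*(1/12) = Q/12)
K = 2
p(o) = 2*o
W(2)*1 + p(11) = ((1/12)*2)*1 + 2*11 = (1/6)*1 + 22 = 1/6 + 22 = 133/6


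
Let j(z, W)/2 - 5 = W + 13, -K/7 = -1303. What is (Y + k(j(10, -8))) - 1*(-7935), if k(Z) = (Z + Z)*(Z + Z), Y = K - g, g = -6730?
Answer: 25386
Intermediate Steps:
K = 9121 (K = -7*(-1303) = 9121)
j(z, W) = 36 + 2*W (j(z, W) = 10 + 2*(W + 13) = 10 + 2*(13 + W) = 10 + (26 + 2*W) = 36 + 2*W)
Y = 15851 (Y = 9121 - 1*(-6730) = 9121 + 6730 = 15851)
k(Z) = 4*Z² (k(Z) = (2*Z)*(2*Z) = 4*Z²)
(Y + k(j(10, -8))) - 1*(-7935) = (15851 + 4*(36 + 2*(-8))²) - 1*(-7935) = (15851 + 4*(36 - 16)²) + 7935 = (15851 + 4*20²) + 7935 = (15851 + 4*400) + 7935 = (15851 + 1600) + 7935 = 17451 + 7935 = 25386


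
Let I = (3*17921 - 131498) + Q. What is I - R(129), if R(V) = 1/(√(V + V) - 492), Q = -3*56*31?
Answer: -3342685761/40301 + √258/241806 ≈ -82943.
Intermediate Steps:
Q = -5208 (Q = -168*31 = -5208)
R(V) = 1/(-492 + √2*√V) (R(V) = 1/(√(2*V) - 492) = 1/(√2*√V - 492) = 1/(-492 + √2*√V))
I = -82943 (I = (3*17921 - 131498) - 5208 = (53763 - 131498) - 5208 = -77735 - 5208 = -82943)
I - R(129) = -82943 - 1/(-492 + √2*√129) = -82943 - 1/(-492 + √258)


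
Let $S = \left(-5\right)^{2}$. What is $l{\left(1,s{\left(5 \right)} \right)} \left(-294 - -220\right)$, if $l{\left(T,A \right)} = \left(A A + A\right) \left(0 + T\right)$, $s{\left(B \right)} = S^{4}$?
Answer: $-11291532812500$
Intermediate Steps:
$S = 25$
$s{\left(B \right)} = 390625$ ($s{\left(B \right)} = 25^{4} = 390625$)
$l{\left(T,A \right)} = T \left(A + A^{2}\right)$ ($l{\left(T,A \right)} = \left(A^{2} + A\right) T = \left(A + A^{2}\right) T = T \left(A + A^{2}\right)$)
$l{\left(1,s{\left(5 \right)} \right)} \left(-294 - -220\right) = 390625 \cdot 1 \left(1 + 390625\right) \left(-294 - -220\right) = 390625 \cdot 1 \cdot 390626 \left(-294 + 220\right) = 152588281250 \left(-74\right) = -11291532812500$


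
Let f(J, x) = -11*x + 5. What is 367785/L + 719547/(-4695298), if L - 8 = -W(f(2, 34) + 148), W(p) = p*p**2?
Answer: -6039835882413/50680431527962 ≈ -0.11917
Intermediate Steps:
f(J, x) = 5 - 11*x
W(p) = p**3
L = 10793869 (L = 8 - ((5 - 11*34) + 148)**3 = 8 - ((5 - 374) + 148)**3 = 8 - (-369 + 148)**3 = 8 - 1*(-221)**3 = 8 - 1*(-10793861) = 8 + 10793861 = 10793869)
367785/L + 719547/(-4695298) = 367785/10793869 + 719547/(-4695298) = 367785*(1/10793869) + 719547*(-1/4695298) = 367785/10793869 - 719547/4695298 = -6039835882413/50680431527962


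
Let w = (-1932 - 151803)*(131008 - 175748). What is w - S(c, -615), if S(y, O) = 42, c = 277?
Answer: 6878103858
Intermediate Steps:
w = 6878103900 (w = -153735*(-44740) = 6878103900)
w - S(c, -615) = 6878103900 - 1*42 = 6878103900 - 42 = 6878103858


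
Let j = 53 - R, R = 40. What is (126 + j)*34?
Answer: 4726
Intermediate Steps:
j = 13 (j = 53 - 1*40 = 53 - 40 = 13)
(126 + j)*34 = (126 + 13)*34 = 139*34 = 4726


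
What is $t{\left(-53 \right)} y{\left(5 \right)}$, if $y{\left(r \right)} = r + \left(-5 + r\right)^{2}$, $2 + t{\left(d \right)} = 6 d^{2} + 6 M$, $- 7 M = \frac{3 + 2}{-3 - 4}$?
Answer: $\frac{4128890}{49} \approx 84263.0$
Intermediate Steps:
$M = \frac{5}{49}$ ($M = - \frac{\left(3 + 2\right) \frac{1}{-3 - 4}}{7} = - \frac{5 \frac{1}{-7}}{7} = - \frac{5 \left(- \frac{1}{7}\right)}{7} = \left(- \frac{1}{7}\right) \left(- \frac{5}{7}\right) = \frac{5}{49} \approx 0.10204$)
$t{\left(d \right)} = - \frac{68}{49} + 6 d^{2}$ ($t{\left(d \right)} = -2 + \left(6 d^{2} + 6 \cdot \frac{5}{49}\right) = -2 + \left(6 d^{2} + \frac{30}{49}\right) = -2 + \left(\frac{30}{49} + 6 d^{2}\right) = - \frac{68}{49} + 6 d^{2}$)
$t{\left(-53 \right)} y{\left(5 \right)} = \left(- \frac{68}{49} + 6 \left(-53\right)^{2}\right) \left(5 + \left(-5 + 5\right)^{2}\right) = \left(- \frac{68}{49} + 6 \cdot 2809\right) \left(5 + 0^{2}\right) = \left(- \frac{68}{49} + 16854\right) \left(5 + 0\right) = \frac{825778}{49} \cdot 5 = \frac{4128890}{49}$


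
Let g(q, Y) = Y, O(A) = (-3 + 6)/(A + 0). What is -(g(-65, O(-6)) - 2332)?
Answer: 4665/2 ≈ 2332.5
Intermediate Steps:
O(A) = 3/A
-(g(-65, O(-6)) - 2332) = -(3/(-6) - 2332) = -(3*(-⅙) - 2332) = -(-½ - 2332) = -1*(-4665/2) = 4665/2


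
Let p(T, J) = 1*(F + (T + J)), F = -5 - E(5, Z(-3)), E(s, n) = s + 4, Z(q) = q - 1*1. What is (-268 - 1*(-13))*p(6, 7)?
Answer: 255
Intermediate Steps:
Z(q) = -1 + q (Z(q) = q - 1 = -1 + q)
E(s, n) = 4 + s
F = -14 (F = -5 - (4 + 5) = -5 - 1*9 = -5 - 9 = -14)
p(T, J) = -14 + J + T (p(T, J) = 1*(-14 + (T + J)) = 1*(-14 + (J + T)) = 1*(-14 + J + T) = -14 + J + T)
(-268 - 1*(-13))*p(6, 7) = (-268 - 1*(-13))*(-14 + 7 + 6) = (-268 + 13)*(-1) = -255*(-1) = 255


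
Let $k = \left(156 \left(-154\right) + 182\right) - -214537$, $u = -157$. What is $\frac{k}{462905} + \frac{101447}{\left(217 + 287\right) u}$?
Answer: $- \frac{6374201915}{7325749368} \approx -0.87011$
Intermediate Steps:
$k = 190695$ ($k = \left(-24024 + 182\right) + 214537 = -23842 + 214537 = 190695$)
$\frac{k}{462905} + \frac{101447}{\left(217 + 287\right) u} = \frac{190695}{462905} + \frac{101447}{\left(217 + 287\right) \left(-157\right)} = 190695 \cdot \frac{1}{462905} + \frac{101447}{504 \left(-157\right)} = \frac{38139}{92581} + \frac{101447}{-79128} = \frac{38139}{92581} + 101447 \left(- \frac{1}{79128}\right) = \frac{38139}{92581} - \frac{101447}{79128} = - \frac{6374201915}{7325749368}$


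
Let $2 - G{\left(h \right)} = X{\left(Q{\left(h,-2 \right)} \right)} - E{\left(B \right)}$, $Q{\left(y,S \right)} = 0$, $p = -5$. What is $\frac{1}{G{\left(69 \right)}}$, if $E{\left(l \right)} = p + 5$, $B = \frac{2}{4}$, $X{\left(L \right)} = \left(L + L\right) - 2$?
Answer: $\frac{1}{4} \approx 0.25$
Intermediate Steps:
$X{\left(L \right)} = -2 + 2 L$ ($X{\left(L \right)} = 2 L - 2 = -2 + 2 L$)
$B = \frac{1}{2}$ ($B = 2 \cdot \frac{1}{4} = \frac{1}{2} \approx 0.5$)
$E{\left(l \right)} = 0$ ($E{\left(l \right)} = -5 + 5 = 0$)
$G{\left(h \right)} = 4$ ($G{\left(h \right)} = 2 - \left(\left(-2 + 2 \cdot 0\right) - 0\right) = 2 - \left(\left(-2 + 0\right) + 0\right) = 2 - \left(-2 + 0\right) = 2 - -2 = 2 + 2 = 4$)
$\frac{1}{G{\left(69 \right)}} = \frac{1}{4}$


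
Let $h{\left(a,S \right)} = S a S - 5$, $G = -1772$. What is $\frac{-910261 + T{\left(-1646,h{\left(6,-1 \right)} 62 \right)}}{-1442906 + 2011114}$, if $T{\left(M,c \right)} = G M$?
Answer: $\frac{2006451}{568208} \approx 3.5312$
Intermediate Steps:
$h{\left(a,S \right)} = -5 + a S^{2}$ ($h{\left(a,S \right)} = a S^{2} - 5 = -5 + a S^{2}$)
$T{\left(M,c \right)} = - 1772 M$
$\frac{-910261 + T{\left(-1646,h{\left(6,-1 \right)} 62 \right)}}{-1442906 + 2011114} = \frac{-910261 - -2916712}{-1442906 + 2011114} = \frac{-910261 + 2916712}{568208} = 2006451 \cdot \frac{1}{568208} = \frac{2006451}{568208}$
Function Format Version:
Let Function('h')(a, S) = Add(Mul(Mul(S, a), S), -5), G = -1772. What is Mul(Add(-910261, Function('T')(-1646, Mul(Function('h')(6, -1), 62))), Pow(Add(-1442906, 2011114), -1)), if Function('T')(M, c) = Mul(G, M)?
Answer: Rational(2006451, 568208) ≈ 3.5312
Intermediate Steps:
Function('h')(a, S) = Add(-5, Mul(a, Pow(S, 2))) (Function('h')(a, S) = Add(Mul(a, Pow(S, 2)), -5) = Add(-5, Mul(a, Pow(S, 2))))
Function('T')(M, c) = Mul(-1772, M)
Mul(Add(-910261, Function('T')(-1646, Mul(Function('h')(6, -1), 62))), Pow(Add(-1442906, 2011114), -1)) = Mul(Add(-910261, Mul(-1772, -1646)), Pow(Add(-1442906, 2011114), -1)) = Mul(Add(-910261, 2916712), Pow(568208, -1)) = Mul(2006451, Rational(1, 568208)) = Rational(2006451, 568208)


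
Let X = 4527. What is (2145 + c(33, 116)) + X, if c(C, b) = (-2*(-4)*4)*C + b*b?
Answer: 21184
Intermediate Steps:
c(C, b) = b**2 + 32*C (c(C, b) = (8*4)*C + b**2 = 32*C + b**2 = b**2 + 32*C)
(2145 + c(33, 116)) + X = (2145 + (116**2 + 32*33)) + 4527 = (2145 + (13456 + 1056)) + 4527 = (2145 + 14512) + 4527 = 16657 + 4527 = 21184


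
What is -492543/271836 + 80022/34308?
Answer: 14983627/28784412 ≈ 0.52055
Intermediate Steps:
-492543/271836 + 80022/34308 = -492543*1/271836 + 80022*(1/34308) = -54727/30204 + 13337/5718 = 14983627/28784412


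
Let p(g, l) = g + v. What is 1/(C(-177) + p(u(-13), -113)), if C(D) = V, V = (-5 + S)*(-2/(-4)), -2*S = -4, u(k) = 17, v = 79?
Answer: 2/189 ≈ 0.010582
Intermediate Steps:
S = 2 (S = -½*(-4) = 2)
V = -3/2 (V = (-5 + 2)*(-2/(-4)) = -(-6)*(-1)/4 = -3*½ = -3/2 ≈ -1.5000)
p(g, l) = 79 + g (p(g, l) = g + 79 = 79 + g)
C(D) = -3/2
1/(C(-177) + p(u(-13), -113)) = 1/(-3/2 + (79 + 17)) = 1/(-3/2 + 96) = 1/(189/2) = 2/189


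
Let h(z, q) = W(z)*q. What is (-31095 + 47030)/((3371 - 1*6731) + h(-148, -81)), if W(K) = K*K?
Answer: -15935/1777584 ≈ -0.0089644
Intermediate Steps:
W(K) = K²
h(z, q) = q*z² (h(z, q) = z²*q = q*z²)
(-31095 + 47030)/((3371 - 1*6731) + h(-148, -81)) = (-31095 + 47030)/((3371 - 1*6731) - 81*(-148)²) = 15935/((3371 - 6731) - 81*21904) = 15935/(-3360 - 1774224) = 15935/(-1777584) = 15935*(-1/1777584) = -15935/1777584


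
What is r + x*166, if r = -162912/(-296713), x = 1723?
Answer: 84865421746/296713 ≈ 2.8602e+5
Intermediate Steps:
r = 162912/296713 (r = -162912*(-1/296713) = 162912/296713 ≈ 0.54906)
r + x*166 = 162912/296713 + 1723*166 = 162912/296713 + 286018 = 84865421746/296713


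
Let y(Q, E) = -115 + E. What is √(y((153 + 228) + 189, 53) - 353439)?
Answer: I*√353501 ≈ 594.56*I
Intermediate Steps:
√(y((153 + 228) + 189, 53) - 353439) = √((-115 + 53) - 353439) = √(-62 - 353439) = √(-353501) = I*√353501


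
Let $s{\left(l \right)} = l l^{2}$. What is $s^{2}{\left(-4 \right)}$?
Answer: $4096$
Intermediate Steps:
$s{\left(l \right)} = l^{3}$
$s^{2}{\left(-4 \right)} = \left(\left(-4\right)^{3}\right)^{2} = \left(-64\right)^{2} = 4096$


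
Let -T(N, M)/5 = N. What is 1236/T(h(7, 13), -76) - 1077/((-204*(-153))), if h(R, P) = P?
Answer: -12882679/676260 ≈ -19.050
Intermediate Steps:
T(N, M) = -5*N
1236/T(h(7, 13), -76) - 1077/((-204*(-153))) = 1236/((-5*13)) - 1077/((-204*(-153))) = 1236/(-65) - 1077/31212 = 1236*(-1/65) - 1077*1/31212 = -1236/65 - 359/10404 = -12882679/676260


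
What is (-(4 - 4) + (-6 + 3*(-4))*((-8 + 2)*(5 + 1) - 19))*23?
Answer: 22770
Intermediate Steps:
(-(4 - 4) + (-6 + 3*(-4))*((-8 + 2)*(5 + 1) - 19))*23 = (-1*0 + (-6 - 12)*(-6*6 - 19))*23 = (0 - 18*(-36 - 19))*23 = (0 - 18*(-55))*23 = (0 + 990)*23 = 990*23 = 22770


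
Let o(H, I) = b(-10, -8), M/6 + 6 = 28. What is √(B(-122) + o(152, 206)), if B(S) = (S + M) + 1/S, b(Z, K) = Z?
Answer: I*√122/122 ≈ 0.090536*I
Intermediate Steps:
M = 132 (M = -36 + 6*28 = -36 + 168 = 132)
o(H, I) = -10
B(S) = 132 + S + 1/S (B(S) = (S + 132) + 1/S = (132 + S) + 1/S = 132 + S + 1/S)
√(B(-122) + o(152, 206)) = √((132 - 122 + 1/(-122)) - 10) = √((132 - 122 - 1/122) - 10) = √(1219/122 - 10) = √(-1/122) = I*√122/122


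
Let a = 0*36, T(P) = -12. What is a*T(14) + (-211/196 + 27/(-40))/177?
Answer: -3433/346920 ≈ -0.0098957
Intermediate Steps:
a = 0
a*T(14) + (-211/196 + 27/(-40))/177 = 0*(-12) + (-211/196 + 27/(-40))/177 = 0 + (-211*1/196 + 27*(-1/40))*(1/177) = 0 + (-211/196 - 27/40)*(1/177) = 0 - 3433/1960*1/177 = 0 - 3433/346920 = -3433/346920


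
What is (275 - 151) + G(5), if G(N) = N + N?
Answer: 134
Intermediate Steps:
G(N) = 2*N
(275 - 151) + G(5) = (275 - 151) + 2*5 = 124 + 10 = 134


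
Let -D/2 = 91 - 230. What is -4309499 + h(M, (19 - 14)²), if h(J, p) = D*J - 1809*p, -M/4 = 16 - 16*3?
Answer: -4319140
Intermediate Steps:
M = 128 (M = -4*(16 - 16*3) = -4*(16 - 48) = -4*(-32) = 128)
D = 278 (D = -2*(91 - 230) = -2*(-139) = 278)
h(J, p) = -1809*p + 278*J (h(J, p) = 278*J - 1809*p = -1809*p + 278*J)
-4309499 + h(M, (19 - 14)²) = -4309499 + (-1809*(19 - 14)² + 278*128) = -4309499 + (-1809*5² + 35584) = -4309499 + (-1809*25 + 35584) = -4309499 + (-45225 + 35584) = -4309499 - 9641 = -4319140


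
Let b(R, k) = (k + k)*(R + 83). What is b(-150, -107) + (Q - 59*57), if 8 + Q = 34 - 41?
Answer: 10960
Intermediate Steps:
b(R, k) = 2*k*(83 + R) (b(R, k) = (2*k)*(83 + R) = 2*k*(83 + R))
Q = -15 (Q = -8 + (34 - 41) = -8 - 7 = -15)
b(-150, -107) + (Q - 59*57) = 2*(-107)*(83 - 150) + (-15 - 59*57) = 2*(-107)*(-67) + (-15 - 3363) = 14338 - 3378 = 10960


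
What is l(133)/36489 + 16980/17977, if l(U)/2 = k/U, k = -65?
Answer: 82402231250/87243046149 ≈ 0.94451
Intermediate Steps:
l(U) = -130/U (l(U) = 2*(-65/U) = -130/U)
l(133)/36489 + 16980/17977 = -130/133/36489 + 16980/17977 = -130*1/133*(1/36489) + 16980*(1/17977) = -130/133*1/36489 + 16980/17977 = -130/4853037 + 16980/17977 = 82402231250/87243046149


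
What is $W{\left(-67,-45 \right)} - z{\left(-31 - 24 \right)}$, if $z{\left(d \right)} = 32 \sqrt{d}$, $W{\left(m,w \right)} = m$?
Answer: $-67 - 32 i \sqrt{55} \approx -67.0 - 237.32 i$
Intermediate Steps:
$W{\left(-67,-45 \right)} - z{\left(-31 - 24 \right)} = -67 - 32 \sqrt{-31 - 24} = -67 - 32 \sqrt{-55} = -67 - 32 i \sqrt{55}$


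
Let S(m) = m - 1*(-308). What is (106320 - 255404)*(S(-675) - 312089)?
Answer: 46582190304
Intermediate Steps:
S(m) = 308 + m (S(m) = m + 308 = 308 + m)
(106320 - 255404)*(S(-675) - 312089) = (106320 - 255404)*((308 - 675) - 312089) = -149084*(-367 - 312089) = -149084*(-312456) = 46582190304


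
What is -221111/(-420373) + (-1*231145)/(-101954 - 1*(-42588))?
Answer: 110293592711/24955863518 ≈ 4.4195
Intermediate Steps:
-221111/(-420373) + (-1*231145)/(-101954 - 1*(-42588)) = -221111*(-1/420373) - 231145/(-101954 + 42588) = 221111/420373 - 231145/(-59366) = 221111/420373 - 231145*(-1/59366) = 221111/420373 + 231145/59366 = 110293592711/24955863518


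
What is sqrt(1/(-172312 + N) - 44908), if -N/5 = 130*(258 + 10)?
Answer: I*sqrt(337008061546329)/86628 ≈ 211.92*I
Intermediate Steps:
N = -174200 (N = -650*(258 + 10) = -650*268 = -5*34840 = -174200)
sqrt(1/(-172312 + N) - 44908) = sqrt(1/(-172312 - 174200) - 44908) = sqrt(1/(-346512) - 44908) = sqrt(-1/346512 - 44908) = sqrt(-15561160897/346512) = I*sqrt(337008061546329)/86628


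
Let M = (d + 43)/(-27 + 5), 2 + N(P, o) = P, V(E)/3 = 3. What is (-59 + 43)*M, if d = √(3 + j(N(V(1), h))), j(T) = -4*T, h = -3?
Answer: 344/11 + 40*I/11 ≈ 31.273 + 3.6364*I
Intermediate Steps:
V(E) = 9 (V(E) = 3*3 = 9)
N(P, o) = -2 + P
d = 5*I (d = √(3 - 4*(-2 + 9)) = √(3 - 4*7) = √(3 - 28) = √(-25) = 5*I ≈ 5.0*I)
M = -43/22 - 5*I/22 (M = (5*I + 43)/(-27 + 5) = (43 + 5*I)/(-22) = (43 + 5*I)*(-1/22) = -43/22 - 5*I/22 ≈ -1.9545 - 0.22727*I)
(-59 + 43)*M = (-59 + 43)*(-43/22 - 5*I/22) = -16*(-43/22 - 5*I/22) = 344/11 + 40*I/11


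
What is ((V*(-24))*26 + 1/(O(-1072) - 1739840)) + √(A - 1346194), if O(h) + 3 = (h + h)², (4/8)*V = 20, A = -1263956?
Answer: -71308049279/2856893 + 5*I*√104406 ≈ -24960.0 + 1615.6*I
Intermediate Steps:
V = 40 (V = 2*20 = 40)
O(h) = -3 + 4*h² (O(h) = -3 + (h + h)² = -3 + (2*h)² = -3 + 4*h²)
((V*(-24))*26 + 1/(O(-1072) - 1739840)) + √(A - 1346194) = ((40*(-24))*26 + 1/((-3 + 4*(-1072)²) - 1739840)) + √(-1263956 - 1346194) = (-960*26 + 1/((-3 + 4*1149184) - 1739840)) + √(-2610150) = (-24960 + 1/((-3 + 4596736) - 1739840)) + 5*I*√104406 = (-24960 + 1/(4596733 - 1739840)) + 5*I*√104406 = (-24960 + 1/2856893) + 5*I*√104406 = -71308049279/2856893 + 5*I*√104406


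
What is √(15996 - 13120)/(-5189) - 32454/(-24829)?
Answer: 32454/24829 - 2*√719/5189 ≈ 1.2968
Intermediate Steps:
√(15996 - 13120)/(-5189) - 32454/(-24829) = √2876*(-1/5189) - 32454*(-1/24829) = (2*√719)*(-1/5189) + 32454/24829 = -2*√719/5189 + 32454/24829 = 32454/24829 - 2*√719/5189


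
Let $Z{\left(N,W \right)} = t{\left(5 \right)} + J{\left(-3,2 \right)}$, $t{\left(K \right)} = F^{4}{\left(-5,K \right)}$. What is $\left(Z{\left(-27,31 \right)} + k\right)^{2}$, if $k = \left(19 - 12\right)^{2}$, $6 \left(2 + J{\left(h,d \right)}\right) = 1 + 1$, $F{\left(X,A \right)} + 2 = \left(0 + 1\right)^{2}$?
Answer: $\frac{21025}{9} \approx 2336.1$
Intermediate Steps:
$F{\left(X,A \right)} = -1$ ($F{\left(X,A \right)} = -2 + \left(0 + 1\right)^{2} = -2 + 1^{2} = -2 + 1 = -1$)
$t{\left(K \right)} = 1$ ($t{\left(K \right)} = \left(-1\right)^{4} = 1$)
$J{\left(h,d \right)} = - \frac{5}{3}$ ($J{\left(h,d \right)} = -2 + \frac{1 + 1}{6} = -2 + \frac{1}{6} \cdot 2 = -2 + \frac{1}{3} = - \frac{5}{3}$)
$Z{\left(N,W \right)} = - \frac{2}{3}$ ($Z{\left(N,W \right)} = 1 - \frac{5}{3} = - \frac{2}{3}$)
$k = 49$ ($k = 7^{2} = 49$)
$\left(Z{\left(-27,31 \right)} + k\right)^{2} = \left(- \frac{2}{3} + 49\right)^{2} = \left(\frac{145}{3}\right)^{2} = \frac{21025}{9}$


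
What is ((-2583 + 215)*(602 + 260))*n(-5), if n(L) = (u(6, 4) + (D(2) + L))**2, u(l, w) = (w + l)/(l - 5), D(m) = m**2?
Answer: -165338496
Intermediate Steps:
u(l, w) = (l + w)/(-5 + l)
n(L) = (14 + L)**2 (n(L) = ((6 + 4)/(-5 + 6) + (2**2 + L))**2 = (10/1 + (4 + L))**2 = (1*10 + (4 + L))**2 = (10 + (4 + L))**2 = (14 + L)**2)
((-2583 + 215)*(602 + 260))*n(-5) = ((-2583 + 215)*(602 + 260))*(14 - 5)**2 = -2368*862*9**2 = -2041216*81 = -165338496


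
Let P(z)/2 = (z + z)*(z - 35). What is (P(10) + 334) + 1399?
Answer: 733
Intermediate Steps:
P(z) = 4*z*(-35 + z) (P(z) = 2*((z + z)*(z - 35)) = 2*((2*z)*(-35 + z)) = 2*(2*z*(-35 + z)) = 4*z*(-35 + z))
(P(10) + 334) + 1399 = (4*10*(-35 + 10) + 334) + 1399 = (4*10*(-25) + 334) + 1399 = (-1000 + 334) + 1399 = -666 + 1399 = 733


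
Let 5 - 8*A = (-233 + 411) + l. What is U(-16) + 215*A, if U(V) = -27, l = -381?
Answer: 5563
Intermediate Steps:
A = 26 (A = 5/8 - ((-233 + 411) - 381)/8 = 5/8 - (178 - 381)/8 = 5/8 - ⅛*(-203) = 5/8 + 203/8 = 26)
U(-16) + 215*A = -27 + 215*26 = -27 + 5590 = 5563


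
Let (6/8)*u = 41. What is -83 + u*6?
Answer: 245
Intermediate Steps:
u = 164/3 (u = (4/3)*41 = 164/3 ≈ 54.667)
-83 + u*6 = -83 + (164/3)*6 = -83 + 328 = 245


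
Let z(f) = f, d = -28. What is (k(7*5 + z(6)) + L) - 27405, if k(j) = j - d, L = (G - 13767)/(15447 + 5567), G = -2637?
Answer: -287227554/10507 ≈ -27337.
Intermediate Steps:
L = -8202/10507 (L = (-2637 - 13767)/(15447 + 5567) = -16404/21014 = -16404*1/21014 = -8202/10507 ≈ -0.78062)
k(j) = 28 + j (k(j) = j - 1*(-28) = j + 28 = 28 + j)
(k(7*5 + z(6)) + L) - 27405 = ((28 + (7*5 + 6)) - 8202/10507) - 27405 = ((28 + (35 + 6)) - 8202/10507) - 27405 = ((28 + 41) - 8202/10507) - 27405 = (69 - 8202/10507) - 27405 = 716781/10507 - 27405 = -287227554/10507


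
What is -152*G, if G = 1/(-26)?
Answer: 76/13 ≈ 5.8462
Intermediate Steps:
G = -1/26 ≈ -0.038462
-152*G = -152*(-1/26) = 76/13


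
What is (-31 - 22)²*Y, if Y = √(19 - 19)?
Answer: 0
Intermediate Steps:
Y = 0 (Y = √0 = 0)
(-31 - 22)²*Y = (-31 - 22)²*0 = (-53)²*0 = 2809*0 = 0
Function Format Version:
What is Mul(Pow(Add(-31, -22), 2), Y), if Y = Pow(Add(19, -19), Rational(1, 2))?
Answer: 0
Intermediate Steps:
Y = 0 (Y = Pow(0, Rational(1, 2)) = 0)
Mul(Pow(Add(-31, -22), 2), Y) = Mul(Pow(Add(-31, -22), 2), 0) = Mul(Pow(-53, 2), 0) = Mul(2809, 0) = 0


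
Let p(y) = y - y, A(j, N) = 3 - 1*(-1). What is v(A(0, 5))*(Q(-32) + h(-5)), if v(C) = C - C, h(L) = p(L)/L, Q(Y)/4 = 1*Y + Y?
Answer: 0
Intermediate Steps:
Q(Y) = 8*Y (Q(Y) = 4*(1*Y + Y) = 4*(Y + Y) = 4*(2*Y) = 8*Y)
A(j, N) = 4 (A(j, N) = 3 + 1 = 4)
p(y) = 0
h(L) = 0 (h(L) = 0/L = 0)
v(C) = 0
v(A(0, 5))*(Q(-32) + h(-5)) = 0*(8*(-32) + 0) = 0*(-256 + 0) = 0*(-256) = 0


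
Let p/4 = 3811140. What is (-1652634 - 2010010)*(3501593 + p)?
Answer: -68660484808532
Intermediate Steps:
p = 15244560 (p = 4*3811140 = 15244560)
(-1652634 - 2010010)*(3501593 + p) = (-1652634 - 2010010)*(3501593 + 15244560) = -3662644*18746153 = -68660484808532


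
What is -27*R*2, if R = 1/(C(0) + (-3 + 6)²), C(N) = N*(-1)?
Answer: -6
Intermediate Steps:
C(N) = -N
R = ⅑ (R = 1/(-1*0 + (-3 + 6)²) = 1/(0 + 3²) = 1/(0 + 9) = 1/9 = ⅑ ≈ 0.11111)
-27*R*2 = -27*⅑*2 = -3*2 = -6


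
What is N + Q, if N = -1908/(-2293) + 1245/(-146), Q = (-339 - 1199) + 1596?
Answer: 16840907/334778 ≈ 50.305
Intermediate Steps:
Q = 58 (Q = -1538 + 1596 = 58)
N = -2576217/334778 (N = -1908*(-1/2293) + 1245*(-1/146) = 1908/2293 - 1245/146 = -2576217/334778 ≈ -7.6953)
N + Q = -2576217/334778 + 58 = 16840907/334778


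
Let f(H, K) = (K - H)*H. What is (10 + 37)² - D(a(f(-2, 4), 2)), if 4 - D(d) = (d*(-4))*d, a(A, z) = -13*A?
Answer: -95139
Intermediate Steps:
f(H, K) = H*(K - H)
D(d) = 4 + 4*d² (D(d) = 4 - d*(-4)*d = 4 - (-4*d)*d = 4 - (-4)*d² = 4 + 4*d²)
(10 + 37)² - D(a(f(-2, 4), 2)) = (10 + 37)² - (4 + 4*(-(-26)*(4 - 1*(-2)))²) = 47² - (4 + 4*(-(-26)*(4 + 2))²) = 2209 - (4 + 4*(-(-26)*6)²) = 2209 - (4 + 4*(-13*(-12))²) = 2209 - (4 + 4*156²) = 2209 - (4 + 4*24336) = 2209 - (4 + 97344) = 2209 - 1*97348 = 2209 - 97348 = -95139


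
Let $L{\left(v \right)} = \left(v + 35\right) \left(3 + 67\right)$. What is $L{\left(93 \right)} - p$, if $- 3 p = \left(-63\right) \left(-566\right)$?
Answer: $20846$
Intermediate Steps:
$L{\left(v \right)} = 2450 + 70 v$ ($L{\left(v \right)} = \left(35 + v\right) 70 = 2450 + 70 v$)
$p = -11886$ ($p = - \frac{\left(-63\right) \left(-566\right)}{3} = \left(- \frac{1}{3}\right) 35658 = -11886$)
$L{\left(93 \right)} - p = \left(2450 + 70 \cdot 93\right) - -11886 = \left(2450 + 6510\right) + 11886 = 8960 + 11886 = 20846$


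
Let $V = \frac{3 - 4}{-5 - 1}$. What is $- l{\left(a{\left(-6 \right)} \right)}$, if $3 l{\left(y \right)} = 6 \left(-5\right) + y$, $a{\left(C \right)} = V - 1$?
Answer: $\frac{185}{18} \approx 10.278$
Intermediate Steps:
$V = \frac{1}{6}$ ($V = - \frac{1}{-6} = \left(-1\right) \left(- \frac{1}{6}\right) = \frac{1}{6} \approx 0.16667$)
$a{\left(C \right)} = - \frac{5}{6}$ ($a{\left(C \right)} = \frac{1}{6} - 1 = - \frac{5}{6}$)
$l{\left(y \right)} = -10 + \frac{y}{3}$ ($l{\left(y \right)} = \frac{6 \left(-5\right) + y}{3} = \frac{-30 + y}{3} = -10 + \frac{y}{3}$)
$- l{\left(a{\left(-6 \right)} \right)} = - (-10 + \frac{1}{3} \left(- \frac{5}{6}\right)) = - (-10 - \frac{5}{18}) = \left(-1\right) \left(- \frac{185}{18}\right) = \frac{185}{18}$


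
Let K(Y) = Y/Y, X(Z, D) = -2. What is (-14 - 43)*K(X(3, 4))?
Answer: -57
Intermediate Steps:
K(Y) = 1
(-14 - 43)*K(X(3, 4)) = (-14 - 43)*1 = -57*1 = -57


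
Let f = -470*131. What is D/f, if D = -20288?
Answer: 10144/30785 ≈ 0.32951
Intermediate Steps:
f = -61570
D/f = -20288/(-61570) = -20288*(-1/61570) = 10144/30785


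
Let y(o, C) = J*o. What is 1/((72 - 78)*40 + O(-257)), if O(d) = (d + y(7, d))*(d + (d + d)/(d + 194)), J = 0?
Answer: 63/4013869 ≈ 1.5696e-5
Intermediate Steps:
y(o, C) = 0 (y(o, C) = 0*o = 0)
O(d) = d*(d + 2*d/(194 + d)) (O(d) = (d + 0)*(d + (d + d)/(d + 194)) = d*(d + (2*d)/(194 + d)) = d*(d + 2*d/(194 + d)))
1/((72 - 78)*40 + O(-257)) = 1/((72 - 78)*40 + (-257)**2*(196 - 257)/(194 - 257)) = 1/(-6*40 + 66049*(-61)/(-63)) = 1/(-240 + 66049*(-1/63)*(-61)) = 1/(-240 + 4028989/63) = 1/(4013869/63) = 63/4013869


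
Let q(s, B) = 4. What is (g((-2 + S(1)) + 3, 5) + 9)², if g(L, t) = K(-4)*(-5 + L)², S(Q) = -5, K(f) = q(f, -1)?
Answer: 110889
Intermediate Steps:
K(f) = 4
g(L, t) = 4*(-5 + L)²
(g((-2 + S(1)) + 3, 5) + 9)² = (4*(-5 + ((-2 - 5) + 3))² + 9)² = (4*(-5 + (-7 + 3))² + 9)² = (4*(-5 - 4)² + 9)² = (4*(-9)² + 9)² = (4*81 + 9)² = (324 + 9)² = 333² = 110889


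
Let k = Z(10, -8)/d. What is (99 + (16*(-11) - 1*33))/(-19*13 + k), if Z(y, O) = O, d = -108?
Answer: 2970/6667 ≈ 0.44548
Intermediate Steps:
k = 2/27 (k = -8/(-108) = -8*(-1/108) = 2/27 ≈ 0.074074)
(99 + (16*(-11) - 1*33))/(-19*13 + k) = (99 + (16*(-11) - 1*33))/(-19*13 + 2/27) = (99 + (-176 - 33))/(-247 + 2/27) = (99 - 209)/(-6667/27) = -110*(-27/6667) = 2970/6667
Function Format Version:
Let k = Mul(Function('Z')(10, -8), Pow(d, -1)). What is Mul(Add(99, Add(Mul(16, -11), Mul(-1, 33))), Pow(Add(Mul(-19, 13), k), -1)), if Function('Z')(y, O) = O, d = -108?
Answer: Rational(2970, 6667) ≈ 0.44548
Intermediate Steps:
k = Rational(2, 27) (k = Mul(-8, Pow(-108, -1)) = Mul(-8, Rational(-1, 108)) = Rational(2, 27) ≈ 0.074074)
Mul(Add(99, Add(Mul(16, -11), Mul(-1, 33))), Pow(Add(Mul(-19, 13), k), -1)) = Mul(Add(99, Add(Mul(16, -11), Mul(-1, 33))), Pow(Add(Mul(-19, 13), Rational(2, 27)), -1)) = Mul(Add(99, Add(-176, -33)), Pow(Add(-247, Rational(2, 27)), -1)) = Mul(Add(99, -209), Pow(Rational(-6667, 27), -1)) = Mul(-110, Rational(-27, 6667)) = Rational(2970, 6667)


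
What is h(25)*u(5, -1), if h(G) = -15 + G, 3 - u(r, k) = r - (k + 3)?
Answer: 0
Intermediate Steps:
u(r, k) = 6 + k - r (u(r, k) = 3 - (r - (k + 3)) = 3 - (r - (3 + k)) = 3 - (r + (-3 - k)) = 3 - (-3 + r - k) = 3 + (3 + k - r) = 6 + k - r)
h(25)*u(5, -1) = (-15 + 25)*(6 - 1 - 1*5) = 10*(6 - 1 - 5) = 10*0 = 0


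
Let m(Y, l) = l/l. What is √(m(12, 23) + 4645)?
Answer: √4646 ≈ 68.162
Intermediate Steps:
m(Y, l) = 1
√(m(12, 23) + 4645) = √(1 + 4645) = √4646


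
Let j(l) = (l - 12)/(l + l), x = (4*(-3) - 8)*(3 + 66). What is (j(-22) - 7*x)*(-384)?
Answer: -40807104/11 ≈ -3.7097e+6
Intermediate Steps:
x = -1380 (x = (-12 - 8)*69 = -20*69 = -1380)
j(l) = (-12 + l)/(2*l) (j(l) = (-12 + l)/((2*l)) = (-12 + l)*(1/(2*l)) = (-12 + l)/(2*l))
(j(-22) - 7*x)*(-384) = ((½)*(-12 - 22)/(-22) - 7*(-1380))*(-384) = ((½)*(-1/22)*(-34) - 1*(-9660))*(-384) = (17/22 + 9660)*(-384) = (212537/22)*(-384) = -40807104/11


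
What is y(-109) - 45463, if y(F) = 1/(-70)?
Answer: -3182411/70 ≈ -45463.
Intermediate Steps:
y(F) = -1/70
y(-109) - 45463 = -1/70 - 45463 = -3182411/70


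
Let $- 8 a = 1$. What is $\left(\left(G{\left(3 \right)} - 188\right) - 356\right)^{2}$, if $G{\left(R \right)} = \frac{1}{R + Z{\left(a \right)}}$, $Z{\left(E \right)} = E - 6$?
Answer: $\frac{185177664}{625} \approx 2.9628 \cdot 10^{5}$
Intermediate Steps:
$a = - \frac{1}{8}$ ($a = \left(- \frac{1}{8}\right) 1 = - \frac{1}{8} \approx -0.125$)
$Z{\left(E \right)} = -6 + E$ ($Z{\left(E \right)} = E - 6 = -6 + E$)
$G{\left(R \right)} = \frac{1}{- \frac{49}{8} + R}$ ($G{\left(R \right)} = \frac{1}{R - \frac{49}{8}} = \frac{1}{- \frac{49}{8} + R}$)
$\left(\left(G{\left(3 \right)} - 188\right) - 356\right)^{2} = \left(\left(\frac{8}{-49 + 8 \cdot 3} - 188\right) - 356\right)^{2} = \left(\left(\frac{8}{-49 + 24} - 188\right) - 356\right)^{2} = \left(\left(\frac{8}{-25} - 188\right) - 356\right)^{2} = \left(\left(8 \left(- \frac{1}{25}\right) - 188\right) - 356\right)^{2} = \left(\left(- \frac{8}{25} - 188\right) - 356\right)^{2} = \left(- \frac{4708}{25} - 356\right)^{2} = \left(- \frac{13608}{25}\right)^{2} = \frac{185177664}{625}$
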